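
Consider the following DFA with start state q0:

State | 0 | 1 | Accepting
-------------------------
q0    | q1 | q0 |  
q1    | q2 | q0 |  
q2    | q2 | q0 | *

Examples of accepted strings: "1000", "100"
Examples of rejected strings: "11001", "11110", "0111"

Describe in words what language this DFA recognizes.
binary strings ending with '00'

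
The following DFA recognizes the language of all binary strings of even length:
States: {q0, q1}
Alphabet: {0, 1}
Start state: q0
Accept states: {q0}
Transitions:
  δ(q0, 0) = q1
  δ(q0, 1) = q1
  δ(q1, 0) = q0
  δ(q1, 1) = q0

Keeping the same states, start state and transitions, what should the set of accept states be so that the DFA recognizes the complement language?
The DFA is complete (every state has a transition on every symbol), so the complement
is recognized by the same DFA with accepting and non-accepting states swapped.
Original accept states: {q0}
Complement accept states = All states - Original accept states
= {q0, q1} - {q0}
= {q1}
Complement language: strings of ODD length

Final answer: {q1}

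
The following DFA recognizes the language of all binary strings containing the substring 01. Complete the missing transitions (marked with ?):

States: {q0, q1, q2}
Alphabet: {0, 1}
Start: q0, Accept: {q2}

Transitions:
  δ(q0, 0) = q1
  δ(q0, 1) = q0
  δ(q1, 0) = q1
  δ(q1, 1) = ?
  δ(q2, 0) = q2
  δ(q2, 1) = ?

What each state remembers (consistent with the given transitions and accept states):
  q0: 01 not seen yet and the last symbol was not 0
  q1: 01 not seen yet and the last symbol was 0
  q2: the substring 01 has already been seen
Filling in the missing entries:
  δ(q1, 1): in q1 (01 not seen yet and the last symbol was 0), after reading 1 we have: the substring 01 has already been seen → q2
  δ(q2, 1): in q2 (the substring 01 has already been seen), after reading 1 we have: the substring 01 has already been seen → q2

Final answer: δ(q1, 1) = q2; δ(q2, 1) = q2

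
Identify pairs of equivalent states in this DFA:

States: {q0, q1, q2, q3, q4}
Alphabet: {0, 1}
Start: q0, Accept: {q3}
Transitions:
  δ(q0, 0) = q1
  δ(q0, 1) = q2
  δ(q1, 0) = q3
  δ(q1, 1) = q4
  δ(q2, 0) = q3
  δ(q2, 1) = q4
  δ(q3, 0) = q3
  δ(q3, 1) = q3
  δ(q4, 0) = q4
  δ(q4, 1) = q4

Using the table-filling algorithm:
Round 0 – mark pairs where exactly one state is accepting: (q0,q3), (q1,q3), (q2,q3), (q3,q4)
Round 1 – newly marked: (q0,q1) [on 0: q1 vs q3, already marked]; (q0,q2) [on 0: q1 vs q3, already marked]; (q1,q4) [on 0: q3 vs q4, already marked]; (q2,q4) [on 0: q3 vs q4, already marked]
Round 2 – newly marked: (q0,q4) [on 0: q1 vs q4, already marked]
No further pairs can be marked.
(q1, q2) unmarked: δ(q1,0)=q3, δ(q2,0)=q3; δ(q1,1)=q4, δ(q2,1)=q4 → equivalent
Equivalent pairs: (q1, q2)

Final answer: Equivalent pairs: (q1, q2)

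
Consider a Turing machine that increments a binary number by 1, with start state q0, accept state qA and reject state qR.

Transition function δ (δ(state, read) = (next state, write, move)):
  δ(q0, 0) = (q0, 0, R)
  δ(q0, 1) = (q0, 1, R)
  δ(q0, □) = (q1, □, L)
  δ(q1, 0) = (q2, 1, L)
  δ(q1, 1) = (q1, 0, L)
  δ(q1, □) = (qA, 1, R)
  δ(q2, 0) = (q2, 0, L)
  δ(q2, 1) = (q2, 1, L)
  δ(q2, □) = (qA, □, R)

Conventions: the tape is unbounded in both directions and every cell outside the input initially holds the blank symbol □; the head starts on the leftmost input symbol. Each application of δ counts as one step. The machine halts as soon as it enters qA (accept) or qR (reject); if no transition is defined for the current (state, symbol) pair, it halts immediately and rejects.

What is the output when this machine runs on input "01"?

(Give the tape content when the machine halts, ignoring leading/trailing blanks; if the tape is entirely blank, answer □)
Step 0: [q0]01 (head at position 0)
Step 1: δ(q0, 0) = (q0, 0, R)  ⊢  0[q0]1 (head at position 1)
Step 2: δ(q0, 1) = (q0, 1, R)  ⊢  01[q0]□ (head at position 2)
Step 3: δ(q0, □) = (q1, □, L)  ⊢  0[q1]1□ (head at position 1)
Step 4: δ(q1, 1) = (q1, 0, L)  ⊢  [q1]00□ (head at position 0)
Step 5: δ(q1, 0) = (q2, 1, L)  ⊢  [q2]□10□ (head at position -1)
Step 6: δ(q2, □) = (qA, □, R)  ⊢  □[qA]10□ (head at position 0)
The machine is in qA, so it halts and accepts.
Tape content when halted (ignoring surrounding blanks): 10

Final answer: Output: 10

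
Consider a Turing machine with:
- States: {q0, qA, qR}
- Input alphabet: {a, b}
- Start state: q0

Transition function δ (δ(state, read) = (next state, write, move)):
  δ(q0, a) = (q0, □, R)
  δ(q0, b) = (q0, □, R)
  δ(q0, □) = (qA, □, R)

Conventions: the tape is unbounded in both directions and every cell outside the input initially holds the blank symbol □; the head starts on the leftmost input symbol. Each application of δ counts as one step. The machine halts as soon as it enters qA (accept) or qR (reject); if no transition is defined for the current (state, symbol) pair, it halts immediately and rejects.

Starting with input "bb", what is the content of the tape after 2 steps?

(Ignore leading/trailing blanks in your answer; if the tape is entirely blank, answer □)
Step 0: [q0]bb (head at position 0)
Step 1: δ(q0, b) = (q0, □, R)  ⊢  □[q0]b (head at position 1)
Step 2: δ(q0, b) = (q0, □, R)  ⊢  □□[q0]□ (head at position 2)
Tape after 2 steps (ignoring surrounding blanks): □

Final answer: Tape: □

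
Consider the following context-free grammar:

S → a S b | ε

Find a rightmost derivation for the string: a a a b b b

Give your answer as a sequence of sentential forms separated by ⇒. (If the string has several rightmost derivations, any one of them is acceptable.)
Start with S.
Step 1: the rightmost non-terminal is S; apply S → a S b:  a S b
Step 2: the rightmost non-terminal is S; apply S → a S b:  a a S b b
Step 3: the rightmost non-terminal is S; apply S → a S b:  a a a S b b b
Step 4: the rightmost non-terminal is S; apply S → ε:  a a a b b b

Final answer: S ⇒ a S b ⇒ a a S b b ⇒ a a a S b b b ⇒ a a a b b b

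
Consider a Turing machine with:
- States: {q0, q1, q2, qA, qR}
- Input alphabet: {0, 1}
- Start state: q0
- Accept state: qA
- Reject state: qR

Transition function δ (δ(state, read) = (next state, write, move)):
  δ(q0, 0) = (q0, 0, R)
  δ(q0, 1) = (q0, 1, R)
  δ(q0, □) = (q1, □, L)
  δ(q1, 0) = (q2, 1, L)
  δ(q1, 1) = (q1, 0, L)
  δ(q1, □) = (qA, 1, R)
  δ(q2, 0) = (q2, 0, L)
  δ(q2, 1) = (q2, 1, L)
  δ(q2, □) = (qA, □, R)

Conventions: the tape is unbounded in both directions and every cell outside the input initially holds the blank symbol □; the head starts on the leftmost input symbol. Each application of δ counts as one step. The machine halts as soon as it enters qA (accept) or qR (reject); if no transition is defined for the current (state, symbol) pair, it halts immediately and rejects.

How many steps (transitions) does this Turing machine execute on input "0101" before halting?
Step 0: [q0]0101 (head at position 0)
Step 1: δ(q0, 0) = (q0, 0, R)  ⊢  0[q0]101 (head at position 1)
Step 2: δ(q0, 1) = (q0, 1, R)  ⊢  01[q0]01 (head at position 2)
Step 3: δ(q0, 0) = (q0, 0, R)  ⊢  010[q0]1 (head at position 3)
Step 4: δ(q0, 1) = (q0, 1, R)  ⊢  0101[q0]□ (head at position 4)
Step 5: δ(q0, □) = (q1, □, L)  ⊢  010[q1]1□ (head at position 3)
Step 6: δ(q1, 1) = (q1, 0, L)  ⊢  01[q1]00□ (head at position 2)
Step 7: δ(q1, 0) = (q2, 1, L)  ⊢  0[q2]110□ (head at position 1)
Step 8: δ(q2, 1) = (q2, 1, L)  ⊢  [q2]0110□ (head at position 0)
Step 9: δ(q2, 0) = (q2, 0, L)  ⊢  [q2]□0110□ (head at position -1)
Step 10: δ(q2, □) = (qA, □, R)  ⊢  □[qA]0110□ (head at position 0)
The machine is in qA, so it halts and accepts.
Number of transitions executed: 10.

Final answer: 10 steps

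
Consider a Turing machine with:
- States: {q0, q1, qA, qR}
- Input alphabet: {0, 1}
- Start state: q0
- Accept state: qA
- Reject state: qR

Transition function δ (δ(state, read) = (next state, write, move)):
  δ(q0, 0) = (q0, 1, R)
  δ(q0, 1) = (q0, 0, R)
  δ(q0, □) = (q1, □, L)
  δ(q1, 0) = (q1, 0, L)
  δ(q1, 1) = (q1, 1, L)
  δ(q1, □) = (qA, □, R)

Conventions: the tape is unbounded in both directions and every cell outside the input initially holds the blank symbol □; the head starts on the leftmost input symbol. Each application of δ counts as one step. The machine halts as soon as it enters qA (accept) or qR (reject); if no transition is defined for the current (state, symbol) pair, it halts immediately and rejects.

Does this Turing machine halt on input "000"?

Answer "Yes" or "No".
Step 0: [q0]000 (head at position 0)
Step 1: δ(q0, 0) = (q0, 1, R)  ⊢  1[q0]00 (head at position 1)
Step 2: δ(q0, 0) = (q0, 1, R)  ⊢  11[q0]0 (head at position 2)
Step 3: δ(q0, 0) = (q0, 1, R)  ⊢  111[q0]□ (head at position 3)
Step 4: δ(q0, □) = (q1, □, L)  ⊢  11[q1]1□ (head at position 2)
Step 5: δ(q1, 1) = (q1, 1, L)  ⊢  1[q1]11□ (head at position 1)
Step 6: δ(q1, 1) = (q1, 1, L)  ⊢  [q1]111□ (head at position 0)
Step 7: δ(q1, 1) = (q1, 1, L)  ⊢  [q1]□111□ (head at position -1)
Step 8: δ(q1, □) = (qA, □, R)  ⊢  □[qA]111□ (head at position 0)
The machine is in qA, so it halts and accepts.
It halts after 8 steps.

Final answer: Yes - halts after 8 steps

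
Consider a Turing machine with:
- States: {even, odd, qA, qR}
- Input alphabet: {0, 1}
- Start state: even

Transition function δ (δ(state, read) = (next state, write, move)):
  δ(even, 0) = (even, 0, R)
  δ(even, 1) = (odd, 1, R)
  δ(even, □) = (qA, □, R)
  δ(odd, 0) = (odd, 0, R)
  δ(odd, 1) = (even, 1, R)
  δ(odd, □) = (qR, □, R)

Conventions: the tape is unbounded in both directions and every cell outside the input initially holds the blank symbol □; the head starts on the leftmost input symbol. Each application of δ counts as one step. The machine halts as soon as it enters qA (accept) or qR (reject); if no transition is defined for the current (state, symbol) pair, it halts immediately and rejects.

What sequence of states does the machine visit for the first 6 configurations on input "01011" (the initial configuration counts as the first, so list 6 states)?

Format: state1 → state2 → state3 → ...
Step 0: [even]01011 (head at position 0)
Step 1: δ(even, 0) = (even, 0, R)  ⊢  0[even]1011 (head at position 1)
Step 2: δ(even, 1) = (odd, 1, R)  ⊢  01[odd]011 (head at position 2)
Step 3: δ(odd, 0) = (odd, 0, R)  ⊢  010[odd]11 (head at position 3)
Step 4: δ(odd, 1) = (even, 1, R)  ⊢  0101[even]1 (head at position 4)
Step 5: δ(even, 1) = (odd, 1, R)  ⊢  01011[odd]□ (head at position 5)
Reading off the states of these 6 configurations: even → even → odd → odd → even → odd

Final answer: even → even → odd → odd → even → odd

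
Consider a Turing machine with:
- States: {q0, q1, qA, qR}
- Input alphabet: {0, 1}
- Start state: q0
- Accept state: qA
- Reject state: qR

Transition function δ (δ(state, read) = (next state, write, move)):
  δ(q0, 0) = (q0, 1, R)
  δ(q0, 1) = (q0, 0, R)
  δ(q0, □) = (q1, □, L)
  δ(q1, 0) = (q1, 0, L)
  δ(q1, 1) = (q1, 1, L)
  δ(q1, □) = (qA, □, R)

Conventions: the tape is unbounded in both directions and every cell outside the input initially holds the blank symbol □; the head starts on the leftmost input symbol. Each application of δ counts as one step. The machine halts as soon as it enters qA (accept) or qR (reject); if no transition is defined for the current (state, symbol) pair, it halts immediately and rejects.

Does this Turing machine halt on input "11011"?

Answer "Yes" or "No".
Step 0: [q0]11011 (head at position 0)
Step 1: δ(q0, 1) = (q0, 0, R)  ⊢  0[q0]1011 (head at position 1)
Step 2: δ(q0, 1) = (q0, 0, R)  ⊢  00[q0]011 (head at position 2)
Step 3: δ(q0, 0) = (q0, 1, R)  ⊢  001[q0]11 (head at position 3)
Step 4: δ(q0, 1) = (q0, 0, R)  ⊢  0010[q0]1 (head at position 4)
Step 5: δ(q0, 1) = (q0, 0, R)  ⊢  00100[q0]□ (head at position 5)
Step 6: δ(q0, □) = (q1, □, L)  ⊢  0010[q1]0□ (head at position 4)
Step 7: δ(q1, 0) = (q1, 0, L)  ⊢  001[q1]00□ (head at position 3)
Step 8: δ(q1, 0) = (q1, 0, L)  ⊢  00[q1]100□ (head at position 2)
Step 9: δ(q1, 1) = (q1, 1, L)  ⊢  0[q1]0100□ (head at position 1)
Step 10: δ(q1, 0) = (q1, 0, L)  ⊢  [q1]00100□ (head at position 0)
Step 11: δ(q1, 0) = (q1, 0, L)  ⊢  [q1]□00100□ (head at position -1)
Step 12: δ(q1, □) = (qA, □, R)  ⊢  □[qA]00100□ (head at position 0)
The machine is in qA, so it halts and accepts.
It halts after 12 steps.

Final answer: Yes - halts after 12 steps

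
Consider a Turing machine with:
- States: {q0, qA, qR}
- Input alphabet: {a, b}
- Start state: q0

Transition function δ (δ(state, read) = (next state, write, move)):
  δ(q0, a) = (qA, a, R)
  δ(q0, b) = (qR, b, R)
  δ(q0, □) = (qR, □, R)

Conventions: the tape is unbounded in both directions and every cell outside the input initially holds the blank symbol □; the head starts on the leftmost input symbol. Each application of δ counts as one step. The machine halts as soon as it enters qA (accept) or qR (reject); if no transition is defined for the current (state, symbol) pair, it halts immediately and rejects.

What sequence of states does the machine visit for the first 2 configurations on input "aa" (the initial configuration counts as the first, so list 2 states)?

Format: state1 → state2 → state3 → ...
Step 0: [q0]aa (head at position 0)
Step 1: δ(q0, a) = (qA, a, R)  ⊢  a[qA]a (head at position 1)
Reading off the states of these 2 configurations: q0 → qA

Final answer: q0 → qA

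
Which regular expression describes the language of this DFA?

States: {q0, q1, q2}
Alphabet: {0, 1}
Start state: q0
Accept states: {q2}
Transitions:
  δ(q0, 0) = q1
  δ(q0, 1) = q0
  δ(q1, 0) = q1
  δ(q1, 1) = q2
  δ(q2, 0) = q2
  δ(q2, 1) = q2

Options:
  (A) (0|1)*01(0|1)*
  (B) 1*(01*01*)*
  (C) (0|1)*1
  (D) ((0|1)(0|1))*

Testing sample strings against the DFA:
  '1000' -> rejected
  '101' -> accepted
  '0011' -> accepted
  '0010' -> accepted
Checking each option for a counterexample:
  (A) (0|1)*01(0|1)*: agrees with the DFA on all strings of length ≤ 4
  (B) 1*(01*01*)*: ε is rejected by the DFA but matches the regex → eliminated
  (C) (0|1)*1: '1' is rejected by the DFA but matches the regex → eliminated
  (D) ((0|1)(0|1))*: ε is rejected by the DFA but matches the regex → eliminated
Only (A) (0|1)*01(0|1)* is consistent with the DFA.

Final answer: (A) (0|1)*01(0|1)*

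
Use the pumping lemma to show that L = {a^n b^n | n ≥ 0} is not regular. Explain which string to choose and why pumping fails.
Language: L = {a^n b^n | n ≥ 0} (equal numbers of a's followed by b's)
Step 1: Assume for contradiction that L is regular, with pumping length p.
Step 2: Choose s = a^p b^p. Then s ∈ L (it has p a's followed by p b's) and |s| ≥ p.
Step 3: Consider any decomposition s = xyz with |xy| ≤ p and |y| > 0. Since |xy| ≤ p and the first p symbols of s are all a's, y = a^k for some k with 1 ≤ k ≤ p.
Step 4: Pumping up (i = 2): xy²z = a^(p+k) b^p, which has more a's than b's, so xy²z ∉ L.
This contradicts the pumping lemma, so L is not regular.

Final answer: Choose s = a^p b^p. Since |xy| ≤ p, y = a^k with k ≥ 1. Then xy²z = a^(p+k) b^p ∉ L.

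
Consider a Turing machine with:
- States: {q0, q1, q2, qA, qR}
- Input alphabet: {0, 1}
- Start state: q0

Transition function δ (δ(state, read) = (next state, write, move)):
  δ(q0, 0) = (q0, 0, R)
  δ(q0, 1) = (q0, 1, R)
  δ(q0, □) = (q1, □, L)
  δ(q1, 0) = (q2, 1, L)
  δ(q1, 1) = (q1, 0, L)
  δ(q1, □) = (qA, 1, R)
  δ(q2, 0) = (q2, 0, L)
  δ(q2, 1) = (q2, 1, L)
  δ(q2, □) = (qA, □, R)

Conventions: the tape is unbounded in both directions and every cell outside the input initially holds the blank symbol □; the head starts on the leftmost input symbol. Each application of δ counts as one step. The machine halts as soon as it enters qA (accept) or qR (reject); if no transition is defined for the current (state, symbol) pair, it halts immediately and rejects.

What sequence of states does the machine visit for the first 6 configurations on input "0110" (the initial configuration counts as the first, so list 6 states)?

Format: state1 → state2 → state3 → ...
Step 0: [q0]0110 (head at position 0)
Step 1: δ(q0, 0) = (q0, 0, R)  ⊢  0[q0]110 (head at position 1)
Step 2: δ(q0, 1) = (q0, 1, R)  ⊢  01[q0]10 (head at position 2)
Step 3: δ(q0, 1) = (q0, 1, R)  ⊢  011[q0]0 (head at position 3)
Step 4: δ(q0, 0) = (q0, 0, R)  ⊢  0110[q0]□ (head at position 4)
Step 5: δ(q0, □) = (q1, □, L)  ⊢  011[q1]0□ (head at position 3)
Reading off the states of these 6 configurations: q0 → q0 → q0 → q0 → q0 → q1

Final answer: q0 → q0 → q0 → q0 → q0 → q1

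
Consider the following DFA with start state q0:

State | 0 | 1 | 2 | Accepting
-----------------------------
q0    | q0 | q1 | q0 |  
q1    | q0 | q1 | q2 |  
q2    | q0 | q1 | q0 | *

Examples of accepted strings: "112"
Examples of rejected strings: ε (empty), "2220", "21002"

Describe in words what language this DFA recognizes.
strings over {0,1,2} ending with '12'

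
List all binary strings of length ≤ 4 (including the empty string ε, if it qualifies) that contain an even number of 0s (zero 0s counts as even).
Checking every binary string of length 0 to 4:
  Length 0: accepted: ε | rejected: (none)
  Length 1: accepted: 1 | rejected: 0
  Length 2: accepted: 00, 11 | rejected: 01, 10
  Length 3: accepted: 001, 010, 100, 111 | rejected: 000, 011, 101, 110
  Length 4: accepted: 0000, 0011, 0101, 0110, 1001, 1010, 1100, 1111 | rejected: 0001, 0010, 0100, 0111, 1000, 1011, 1101, 1110
Total: 16 string(s).

Final answer: ε, 1, 00, 11, 001, 010, 100, 111, 0000, 0011, 0101, 0110, 1001, 1010, 1100, 1111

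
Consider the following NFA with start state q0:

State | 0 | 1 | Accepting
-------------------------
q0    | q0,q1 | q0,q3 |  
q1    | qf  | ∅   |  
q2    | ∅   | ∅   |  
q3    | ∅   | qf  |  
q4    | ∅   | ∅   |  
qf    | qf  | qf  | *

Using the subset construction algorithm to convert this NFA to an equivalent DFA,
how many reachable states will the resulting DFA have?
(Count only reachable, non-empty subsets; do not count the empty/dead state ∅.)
Start subset: {q0}
{q0}: on 0 → {q0, q1}, on 1 → {q0, q3}
{q0, q1}: on 0 → {q0, q1, qf}, on 1 → {q0, q3}
{q0, q3}: on 0 → {q0, q1}, on 1 → {q0, q3, qf}
{q0, q1, qf}: on 0 → {q0, q1, qf}, on 1 → {q0, q3, qf}
{q0, q3, qf}: on 0 → {q0, q1, qf}, on 1 → {q0, q3, qf}
Reachable non-empty subsets: {q0}, {q0, q1}, {q0, q3}, {q0, q1, qf}, {q0, q3, qf} — 5 in total.

Final answer: 5 states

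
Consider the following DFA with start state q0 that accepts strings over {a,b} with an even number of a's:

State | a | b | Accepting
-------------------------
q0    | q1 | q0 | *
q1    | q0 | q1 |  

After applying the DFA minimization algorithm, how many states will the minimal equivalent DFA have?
All 2 states are reachable from q0, so none can be removed as unreachable.
Table-filling: first mark every (accepting, non-accepting) pair as distinguishable (accepting: {q0}; non-accepting: {q1}).
Every pair of states is distinguishable, so the DFA is already minimal.
Equivalence classes: {q0}, {q1} → 2 states.

Final answer: 2 states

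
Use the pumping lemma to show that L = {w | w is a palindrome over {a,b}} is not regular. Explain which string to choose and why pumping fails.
Language: L = {w | w is a palindrome over {a,b}} (strings that read the same forwards and backwards)
Step 1: Assume for contradiction that L is regular, with pumping length p.
Step 2: Choose s = a^p b a^p. Then s ∈ L (it reads the same forwards and backwards) and |s| ≥ p.
Step 3: Consider any decomposition s = xyz with |xy| ≤ p and |y| > 0. Since |xy| ≤ p and the first p symbols of s are all a's, y = a^k for some k with 1 ≤ k ≤ p.
Step 4: Pumping up (i = 2): xy²z = a^(p+k) b a^p. Its reverse is a^p b a^(p+k) ≠ a^(p+k) b a^p (the single b is no longer in the middle), so xy²z is not a palindrome and xy²z ∉ L.
This contradicts the pumping lemma, so L is not regular.

Final answer: Choose s = a^p b a^p. Since |xy| ≤ p, y = a^k with k ≥ 1. Then xy²z = a^(p+k) b a^p is not a palindrome, so ∉ L.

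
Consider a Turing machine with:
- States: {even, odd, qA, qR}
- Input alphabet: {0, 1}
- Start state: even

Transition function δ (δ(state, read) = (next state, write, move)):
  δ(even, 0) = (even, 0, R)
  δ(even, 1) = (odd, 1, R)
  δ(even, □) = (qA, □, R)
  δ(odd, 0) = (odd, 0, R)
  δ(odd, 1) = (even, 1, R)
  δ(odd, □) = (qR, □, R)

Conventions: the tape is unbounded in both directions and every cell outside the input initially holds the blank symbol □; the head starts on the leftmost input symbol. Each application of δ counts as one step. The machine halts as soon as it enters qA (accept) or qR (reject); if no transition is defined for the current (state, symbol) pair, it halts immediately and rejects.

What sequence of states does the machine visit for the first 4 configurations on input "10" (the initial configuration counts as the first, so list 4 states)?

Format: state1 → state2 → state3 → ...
Step 0: [even]10 (head at position 0)
Step 1: δ(even, 1) = (odd, 1, R)  ⊢  1[odd]0 (head at position 1)
Step 2: δ(odd, 0) = (odd, 0, R)  ⊢  10[odd]□ (head at position 2)
Step 3: δ(odd, □) = (qR, □, R)  ⊢  10□[qR]□ (head at position 3)
Reading off the states of these 4 configurations: even → odd → odd → qR

Final answer: even → odd → odd → qR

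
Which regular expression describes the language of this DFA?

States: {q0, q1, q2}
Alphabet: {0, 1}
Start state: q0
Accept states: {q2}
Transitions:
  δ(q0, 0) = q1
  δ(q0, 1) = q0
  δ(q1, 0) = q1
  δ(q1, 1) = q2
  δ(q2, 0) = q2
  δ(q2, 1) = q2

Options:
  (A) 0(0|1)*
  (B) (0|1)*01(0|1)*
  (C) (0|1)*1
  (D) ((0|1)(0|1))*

Testing sample strings against the DFA:
  '1110' -> rejected
  '1101' -> accepted
  '1001' -> accepted
  '1010' -> accepted
Checking each option for a counterexample:
  (A) 0(0|1)*: '0' is rejected by the DFA but matches the regex → eliminated
  (B) (0|1)*01(0|1)*: agrees with the DFA on all strings of length ≤ 4
  (C) (0|1)*1: '1' is rejected by the DFA but matches the regex → eliminated
  (D) ((0|1)(0|1))*: ε is rejected by the DFA but matches the regex → eliminated
Only (B) (0|1)*01(0|1)* is consistent with the DFA.

Final answer: (B) (0|1)*01(0|1)*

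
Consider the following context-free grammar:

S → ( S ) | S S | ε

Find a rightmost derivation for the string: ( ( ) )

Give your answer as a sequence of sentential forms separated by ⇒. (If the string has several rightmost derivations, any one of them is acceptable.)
Start with S.
Step 1: the rightmost non-terminal is S; apply S → ( S ):  ( S )
Step 2: the rightmost non-terminal is S; apply S → ( S ):  ( ( S ) )
Step 3: the rightmost non-terminal is S; apply S → ε:  ( ( ) )

Final answer: S ⇒ ( S ) ⇒ ( ( S ) ) ⇒ ( ( ) )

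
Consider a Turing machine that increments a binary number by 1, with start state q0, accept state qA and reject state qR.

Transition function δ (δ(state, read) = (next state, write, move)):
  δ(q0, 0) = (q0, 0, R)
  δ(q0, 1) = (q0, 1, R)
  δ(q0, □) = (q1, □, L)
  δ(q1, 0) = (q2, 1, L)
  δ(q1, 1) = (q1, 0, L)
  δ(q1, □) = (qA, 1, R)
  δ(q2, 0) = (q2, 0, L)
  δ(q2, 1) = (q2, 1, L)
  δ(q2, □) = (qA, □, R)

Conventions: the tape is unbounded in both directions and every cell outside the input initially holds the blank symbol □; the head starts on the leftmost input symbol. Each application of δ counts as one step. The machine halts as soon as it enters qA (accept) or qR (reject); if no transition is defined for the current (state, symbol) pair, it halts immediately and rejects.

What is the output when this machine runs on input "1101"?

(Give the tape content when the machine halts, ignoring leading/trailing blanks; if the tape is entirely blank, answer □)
Step 0: [q0]1101 (head at position 0)
Step 1: δ(q0, 1) = (q0, 1, R)  ⊢  1[q0]101 (head at position 1)
Step 2: δ(q0, 1) = (q0, 1, R)  ⊢  11[q0]01 (head at position 2)
Step 3: δ(q0, 0) = (q0, 0, R)  ⊢  110[q0]1 (head at position 3)
Step 4: δ(q0, 1) = (q0, 1, R)  ⊢  1101[q0]□ (head at position 4)
Step 5: δ(q0, □) = (q1, □, L)  ⊢  110[q1]1□ (head at position 3)
Step 6: δ(q1, 1) = (q1, 0, L)  ⊢  11[q1]00□ (head at position 2)
Step 7: δ(q1, 0) = (q2, 1, L)  ⊢  1[q2]110□ (head at position 1)
Step 8: δ(q2, 1) = (q2, 1, L)  ⊢  [q2]1110□ (head at position 0)
Step 9: δ(q2, 1) = (q2, 1, L)  ⊢  [q2]□1110□ (head at position -1)
Step 10: δ(q2, □) = (qA, □, R)  ⊢  □[qA]1110□ (head at position 0)
The machine is in qA, so it halts and accepts.
Tape content when halted (ignoring surrounding blanks): 1110

Final answer: Output: 1110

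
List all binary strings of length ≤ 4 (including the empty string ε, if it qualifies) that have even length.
Checking every binary string of length 0 to 4:
  Length 0: accepted: ε | rejected: (none)
  Length 1: accepted: (none) | rejected: 0, 1
  Length 2: accepted: 00, 01, 10, 11 | rejected: (none)
  Length 3: accepted: (none) | rejected: 000, 001, 010, 011, 100, 101, 110, 111
  Length 4: accepted: 0000, 0001, 0010, 0011, 0100, 0101, 0110, 0111, 1000, 1001, 1010, 1011, 1100, 1101, 1110, 1111 | rejected: (none)
Total: 21 string(s).

Final answer: ε, 00, 01, 10, 11, 0000, 0001, 0010, 0011, 0100, 0101, 0110, 0111, 1000, 1001, 1010, 1011, 1100, 1101, 1110, 1111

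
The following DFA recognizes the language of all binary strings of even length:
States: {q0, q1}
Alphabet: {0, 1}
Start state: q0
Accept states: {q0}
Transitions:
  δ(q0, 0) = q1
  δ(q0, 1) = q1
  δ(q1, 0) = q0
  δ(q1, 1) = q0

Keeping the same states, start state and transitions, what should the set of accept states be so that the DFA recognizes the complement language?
The DFA is complete (every state has a transition on every symbol), so the complement
is recognized by the same DFA with accepting and non-accepting states swapped.
Original accept states: {q0}
Complement accept states = All states - Original accept states
= {q0, q1} - {q0}
= {q1}
Complement language: strings of ODD length

Final answer: {q1}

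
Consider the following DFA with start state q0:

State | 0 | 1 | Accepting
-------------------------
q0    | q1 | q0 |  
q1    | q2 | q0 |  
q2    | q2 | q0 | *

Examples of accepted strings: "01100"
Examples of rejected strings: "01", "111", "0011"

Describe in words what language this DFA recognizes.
binary strings ending with '00'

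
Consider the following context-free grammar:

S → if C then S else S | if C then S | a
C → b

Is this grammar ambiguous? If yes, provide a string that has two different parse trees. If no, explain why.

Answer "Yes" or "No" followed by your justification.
The 'dangling else' can attach to either if. Two leftmost derivations of  if b then if b then a else a:
  (1) S ⇒ if C then S else S ⇒ if b then S else S ⇒ if b then if C then S else S ⇒ if b then if b then S else S ⇒ if b then if b then a else S ⇒ if b then if b then a else a   (else belongs to the outer if)
  (2) S ⇒ if C then S ⇒ if b then S ⇒ if b then if C then S else S ⇒ if b then if b then S else S ⇒ if b then if b then a else S ⇒ if b then if b then a else a   (else belongs to the inner if)
Two distinct parse trees for the same string, so the grammar is ambiguous.

Final answer: Yes - the string 'if b then if b then a else a' has two distinct leftmost derivations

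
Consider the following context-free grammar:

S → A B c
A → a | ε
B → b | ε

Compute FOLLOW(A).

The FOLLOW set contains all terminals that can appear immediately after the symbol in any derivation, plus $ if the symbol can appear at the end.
A occurs in S → A B c followed by B c. Add FIRST(B) minus ε = {b}; B is nullable (B → ε), so what follows B can also follow A: the terminal c. FOLLOW(A) = {b, c}.

Final answer: {b, c}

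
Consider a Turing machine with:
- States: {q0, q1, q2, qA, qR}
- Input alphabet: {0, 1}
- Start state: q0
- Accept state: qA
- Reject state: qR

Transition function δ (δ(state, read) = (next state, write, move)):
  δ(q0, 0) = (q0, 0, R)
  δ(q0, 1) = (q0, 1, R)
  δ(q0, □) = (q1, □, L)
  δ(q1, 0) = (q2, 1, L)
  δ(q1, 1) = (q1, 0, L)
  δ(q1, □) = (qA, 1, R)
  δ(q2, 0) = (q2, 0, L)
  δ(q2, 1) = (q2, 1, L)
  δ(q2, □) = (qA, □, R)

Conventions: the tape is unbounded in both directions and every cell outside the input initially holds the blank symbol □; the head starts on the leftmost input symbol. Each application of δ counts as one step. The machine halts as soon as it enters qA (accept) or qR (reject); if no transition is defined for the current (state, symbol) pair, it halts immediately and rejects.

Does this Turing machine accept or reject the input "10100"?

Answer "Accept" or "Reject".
Step 0: [q0]10100 (head at position 0)
Step 1: δ(q0, 1) = (q0, 1, R)  ⊢  1[q0]0100 (head at position 1)
Step 2: δ(q0, 0) = (q0, 0, R)  ⊢  10[q0]100 (head at position 2)
Step 3: δ(q0, 1) = (q0, 1, R)  ⊢  101[q0]00 (head at position 3)
Step 4: δ(q0, 0) = (q0, 0, R)  ⊢  1010[q0]0 (head at position 4)
Step 5: δ(q0, 0) = (q0, 0, R)  ⊢  10100[q0]□ (head at position 5)
Step 6: δ(q0, □) = (q1, □, L)  ⊢  1010[q1]0□ (head at position 4)
Step 7: δ(q1, 0) = (q2, 1, L)  ⊢  101[q2]01□ (head at position 3)
Step 8: δ(q2, 0) = (q2, 0, L)  ⊢  10[q2]101□ (head at position 2)
Step 9: δ(q2, 1) = (q2, 1, L)  ⊢  1[q2]0101□ (head at position 1)
Step 10: δ(q2, 0) = (q2, 0, L)  ⊢  [q2]10101□ (head at position 0)
Step 11: δ(q2, 1) = (q2, 1, L)  ⊢  [q2]□10101□ (head at position -1)
Step 12: δ(q2, □) = (qA, □, R)  ⊢  □[qA]10101□ (head at position 0)
The machine is in qA, so it halts and accepts.

Final answer: Accept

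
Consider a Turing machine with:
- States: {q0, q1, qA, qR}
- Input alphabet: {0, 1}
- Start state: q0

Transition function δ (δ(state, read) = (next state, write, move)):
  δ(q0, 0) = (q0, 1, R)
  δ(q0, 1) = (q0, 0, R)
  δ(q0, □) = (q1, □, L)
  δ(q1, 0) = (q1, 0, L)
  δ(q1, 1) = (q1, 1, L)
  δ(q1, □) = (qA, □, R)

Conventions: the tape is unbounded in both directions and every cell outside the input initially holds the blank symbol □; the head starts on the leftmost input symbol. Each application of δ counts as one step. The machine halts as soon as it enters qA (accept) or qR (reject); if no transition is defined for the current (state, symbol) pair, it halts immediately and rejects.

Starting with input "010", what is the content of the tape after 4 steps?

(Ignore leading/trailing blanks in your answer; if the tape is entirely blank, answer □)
Step 0: [q0]010 (head at position 0)
Step 1: δ(q0, 0) = (q0, 1, R)  ⊢  1[q0]10 (head at position 1)
Step 2: δ(q0, 1) = (q0, 0, R)  ⊢  10[q0]0 (head at position 2)
Step 3: δ(q0, 0) = (q0, 1, R)  ⊢  101[q0]□ (head at position 3)
Step 4: δ(q0, □) = (q1, □, L)  ⊢  10[q1]1□ (head at position 2)
Tape after 4 steps (ignoring surrounding blanks): 101

Final answer: Tape: 101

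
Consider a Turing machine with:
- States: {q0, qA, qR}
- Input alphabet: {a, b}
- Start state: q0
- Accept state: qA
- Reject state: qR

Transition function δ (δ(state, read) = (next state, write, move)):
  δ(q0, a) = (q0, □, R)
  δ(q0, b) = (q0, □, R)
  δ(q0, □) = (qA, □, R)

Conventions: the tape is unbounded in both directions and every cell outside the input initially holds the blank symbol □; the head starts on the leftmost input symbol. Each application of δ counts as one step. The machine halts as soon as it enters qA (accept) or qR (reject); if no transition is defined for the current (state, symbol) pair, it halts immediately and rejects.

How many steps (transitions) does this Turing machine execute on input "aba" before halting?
Step 0: [q0]aba (head at position 0)
Step 1: δ(q0, a) = (q0, □, R)  ⊢  □[q0]ba (head at position 1)
Step 2: δ(q0, b) = (q0, □, R)  ⊢  □□[q0]a (head at position 2)
Step 3: δ(q0, a) = (q0, □, R)  ⊢  □□□[q0]□ (head at position 3)
Step 4: δ(q0, □) = (qA, □, R)  ⊢  □□□□[qA]□ (head at position 4)
The machine is in qA, so it halts and accepts.
Number of transitions executed: 4.

Final answer: 4 steps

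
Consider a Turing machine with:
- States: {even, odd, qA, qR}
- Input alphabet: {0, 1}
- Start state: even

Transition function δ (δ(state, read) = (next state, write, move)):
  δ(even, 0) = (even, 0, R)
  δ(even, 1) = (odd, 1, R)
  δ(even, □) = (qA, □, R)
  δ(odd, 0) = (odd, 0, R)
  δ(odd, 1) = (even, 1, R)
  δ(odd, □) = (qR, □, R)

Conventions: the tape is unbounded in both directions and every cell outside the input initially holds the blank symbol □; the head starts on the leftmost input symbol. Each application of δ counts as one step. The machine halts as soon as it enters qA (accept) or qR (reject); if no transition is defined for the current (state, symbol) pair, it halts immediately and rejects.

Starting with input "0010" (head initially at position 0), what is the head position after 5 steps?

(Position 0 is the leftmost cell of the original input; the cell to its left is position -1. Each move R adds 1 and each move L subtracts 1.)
Step 0: [even]0010 (head at position 0)
Step 1: δ(even, 0) = (even, 0, R)  ⊢  0[even]010 (head at position 1)
Step 2: δ(even, 0) = (even, 0, R)  ⊢  00[even]10 (head at position 2)
Step 3: δ(even, 1) = (odd, 1, R)  ⊢  001[odd]0 (head at position 3)
Step 4: δ(odd, 0) = (odd, 0, R)  ⊢  0010[odd]□ (head at position 4)
Step 5: δ(odd, □) = (qR, □, R)  ⊢  0010□[qR]□ (head at position 5)
Head position after 5 steps: 5

Final answer: Position 5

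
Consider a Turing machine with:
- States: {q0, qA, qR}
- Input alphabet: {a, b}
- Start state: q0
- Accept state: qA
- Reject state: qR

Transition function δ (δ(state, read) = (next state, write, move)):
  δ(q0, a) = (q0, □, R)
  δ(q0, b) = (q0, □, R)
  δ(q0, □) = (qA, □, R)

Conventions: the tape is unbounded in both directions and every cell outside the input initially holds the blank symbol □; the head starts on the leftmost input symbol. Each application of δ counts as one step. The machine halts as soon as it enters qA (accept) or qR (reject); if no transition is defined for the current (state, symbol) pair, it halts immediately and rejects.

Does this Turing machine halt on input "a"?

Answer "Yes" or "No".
Step 0: [q0]a (head at position 0)
Step 1: δ(q0, a) = (q0, □, R)  ⊢  □[q0]□ (head at position 1)
Step 2: δ(q0, □) = (qA, □, R)  ⊢  □□[qA]□ (head at position 2)
The machine is in qA, so it halts and accepts.
It halts after 2 steps.

Final answer: Yes - halts after 2 steps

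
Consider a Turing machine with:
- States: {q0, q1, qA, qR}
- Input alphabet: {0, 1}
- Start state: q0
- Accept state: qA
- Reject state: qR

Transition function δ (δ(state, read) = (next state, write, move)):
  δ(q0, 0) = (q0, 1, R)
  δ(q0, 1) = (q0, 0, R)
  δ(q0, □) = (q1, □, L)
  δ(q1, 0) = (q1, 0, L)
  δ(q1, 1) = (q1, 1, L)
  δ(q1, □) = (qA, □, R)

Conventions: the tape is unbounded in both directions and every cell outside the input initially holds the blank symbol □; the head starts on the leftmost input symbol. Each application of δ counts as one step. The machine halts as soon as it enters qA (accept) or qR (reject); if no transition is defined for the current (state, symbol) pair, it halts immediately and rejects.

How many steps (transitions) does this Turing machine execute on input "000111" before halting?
Step 0: [q0]000111 (head at position 0)
Step 1: δ(q0, 0) = (q0, 1, R)  ⊢  1[q0]00111 (head at position 1)
Step 2: δ(q0, 0) = (q0, 1, R)  ⊢  11[q0]0111 (head at position 2)
Step 3: δ(q0, 0) = (q0, 1, R)  ⊢  111[q0]111 (head at position 3)
Step 4: δ(q0, 1) = (q0, 0, R)  ⊢  1110[q0]11 (head at position 4)
Step 5: δ(q0, 1) = (q0, 0, R)  ⊢  11100[q0]1 (head at position 5)
Step 6: δ(q0, 1) = (q0, 0, R)  ⊢  111000[q0]□ (head at position 6)
Step 7: δ(q0, □) = (q1, □, L)  ⊢  11100[q1]0□ (head at position 5)
Step 8: δ(q1, 0) = (q1, 0, L)  ⊢  1110[q1]00□ (head at position 4)
Step 9: δ(q1, 0) = (q1, 0, L)  ⊢  111[q1]000□ (head at position 3)
Step 10: δ(q1, 0) = (q1, 0, L)  ⊢  11[q1]1000□ (head at position 2)
Step 11: δ(q1, 1) = (q1, 1, L)  ⊢  1[q1]11000□ (head at position 1)
Step 12: δ(q1, 1) = (q1, 1, L)  ⊢  [q1]111000□ (head at position 0)
Step 13: δ(q1, 1) = (q1, 1, L)  ⊢  [q1]□111000□ (head at position -1)
Step 14: δ(q1, □) = (qA, □, R)  ⊢  □[qA]111000□ (head at position 0)
The machine is in qA, so it halts and accepts.
Number of transitions executed: 14.

Final answer: 14 steps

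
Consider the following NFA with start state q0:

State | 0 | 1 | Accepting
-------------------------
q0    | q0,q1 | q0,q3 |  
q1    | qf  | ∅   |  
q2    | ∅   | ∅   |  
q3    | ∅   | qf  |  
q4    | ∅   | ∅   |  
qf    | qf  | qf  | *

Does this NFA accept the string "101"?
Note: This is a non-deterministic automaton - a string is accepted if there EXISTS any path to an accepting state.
Track the set of states the NFA could be in: start {q0}
Read '1': {q0} → {q0, q3}
Read '0': {q0, q3} → {q0, q1}
Read '1': {q0, q1} → {q0, q3}
Final set {q0, q3} contains no accepting state → rejected.

Final answer: No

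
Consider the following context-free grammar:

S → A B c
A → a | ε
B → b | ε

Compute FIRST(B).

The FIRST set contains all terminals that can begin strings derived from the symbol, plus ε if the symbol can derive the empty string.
B → b contributes b; B → ε makes B nullable, contributing ε. FIRST(B) = {b, ε}.

Final answer: {b, ε}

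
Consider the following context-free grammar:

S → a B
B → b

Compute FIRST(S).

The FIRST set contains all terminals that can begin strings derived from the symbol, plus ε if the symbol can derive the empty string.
S has the single production S → a B, whose right-hand side begins with the terminal a. So FIRST(S) = {a}.

Final answer: {a}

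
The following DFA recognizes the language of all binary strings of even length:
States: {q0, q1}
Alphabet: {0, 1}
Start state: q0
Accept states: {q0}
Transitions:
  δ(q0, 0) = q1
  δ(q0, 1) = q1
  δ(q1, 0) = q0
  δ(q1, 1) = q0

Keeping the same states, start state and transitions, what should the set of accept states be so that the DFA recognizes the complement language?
The DFA is complete (every state has a transition on every symbol), so the complement
is recognized by the same DFA with accepting and non-accepting states swapped.
Original accept states: {q0}
Complement accept states = All states - Original accept states
= {q0, q1} - {q0}
= {q1}
Complement language: strings of ODD length

Final answer: {q1}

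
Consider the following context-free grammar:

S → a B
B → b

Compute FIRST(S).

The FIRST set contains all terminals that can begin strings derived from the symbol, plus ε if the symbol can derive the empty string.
S has the single production S → a B, whose right-hand side begins with the terminal a. So FIRST(S) = {a}.

Final answer: {a}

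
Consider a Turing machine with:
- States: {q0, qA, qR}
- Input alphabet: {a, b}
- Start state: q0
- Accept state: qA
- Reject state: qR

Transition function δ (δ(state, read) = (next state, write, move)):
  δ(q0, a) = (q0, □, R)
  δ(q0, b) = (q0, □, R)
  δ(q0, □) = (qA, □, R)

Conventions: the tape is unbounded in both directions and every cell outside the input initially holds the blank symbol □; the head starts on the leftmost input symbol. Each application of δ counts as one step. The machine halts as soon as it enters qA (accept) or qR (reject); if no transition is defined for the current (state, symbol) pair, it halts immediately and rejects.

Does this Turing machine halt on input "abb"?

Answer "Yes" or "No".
Step 0: [q0]abb (head at position 0)
Step 1: δ(q0, a) = (q0, □, R)  ⊢  □[q0]bb (head at position 1)
Step 2: δ(q0, b) = (q0, □, R)  ⊢  □□[q0]b (head at position 2)
Step 3: δ(q0, b) = (q0, □, R)  ⊢  □□□[q0]□ (head at position 3)
Step 4: δ(q0, □) = (qA, □, R)  ⊢  □□□□[qA]□ (head at position 4)
The machine is in qA, so it halts and accepts.
It halts after 4 steps.

Final answer: Yes - halts after 4 steps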